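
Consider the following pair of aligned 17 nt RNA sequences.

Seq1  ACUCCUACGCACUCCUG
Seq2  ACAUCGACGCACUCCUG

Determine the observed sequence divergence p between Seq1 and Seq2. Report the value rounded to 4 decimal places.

Mismatches occur at site 3 (U↔A), site 4 (C↔U), site 6 (U↔G).
There are 3 differences over 17 sites, so p = 3/17 = 0.1765.

0.1765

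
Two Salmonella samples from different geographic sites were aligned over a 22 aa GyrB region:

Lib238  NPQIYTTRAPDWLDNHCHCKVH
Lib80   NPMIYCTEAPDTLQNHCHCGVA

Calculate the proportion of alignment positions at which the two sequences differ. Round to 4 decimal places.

Mismatches occur at site 3 (Q/M), site 6 (T/C), site 8 (R/E), site 12 (W/T), site 14 (D/Q), site 20 (K/G), site 22 (H/A).
There are 7 differences over 22 sites, so p = 7/22 = 0.3182.

0.3182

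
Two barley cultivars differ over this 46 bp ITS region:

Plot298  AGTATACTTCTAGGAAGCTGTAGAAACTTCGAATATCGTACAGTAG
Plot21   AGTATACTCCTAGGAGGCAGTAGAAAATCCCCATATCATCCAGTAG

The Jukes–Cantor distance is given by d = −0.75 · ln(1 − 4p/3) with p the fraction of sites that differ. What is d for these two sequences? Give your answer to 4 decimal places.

0.2267

Differing sites — 9:T/C; 16:A/G; 19:T/A; 27:C/A; 29:T/C; 31:G/C; 32:A/C; 38:G/A; 40:A/C.
p = 9/46 = 0.195652.
d = −0.75 · ln(1 − (4/3)·0.195652) = −0.75 · ln(0.739131) = −0.75 · (-0.302280) = 0.2267.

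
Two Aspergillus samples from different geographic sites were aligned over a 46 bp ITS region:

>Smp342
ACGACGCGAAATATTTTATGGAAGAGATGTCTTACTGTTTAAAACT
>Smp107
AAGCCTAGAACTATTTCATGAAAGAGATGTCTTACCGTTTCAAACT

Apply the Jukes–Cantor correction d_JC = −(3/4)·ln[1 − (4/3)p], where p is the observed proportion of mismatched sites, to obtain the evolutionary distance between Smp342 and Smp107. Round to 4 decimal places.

0.2267

The sequences differ at positions 2 (C/A), 4 (A/C), 6 (G/T), 7 (C/A), 11 (A/C), 17 (T/C), 21 (G/A), 36 (T/C), 41 (A/C).
p = 9/46 = 0.195652.
d = −0.75 · ln(1 − (4/3)·0.195652) = −0.75 · ln(0.739131) = −0.75 · (-0.302280) = 0.2267.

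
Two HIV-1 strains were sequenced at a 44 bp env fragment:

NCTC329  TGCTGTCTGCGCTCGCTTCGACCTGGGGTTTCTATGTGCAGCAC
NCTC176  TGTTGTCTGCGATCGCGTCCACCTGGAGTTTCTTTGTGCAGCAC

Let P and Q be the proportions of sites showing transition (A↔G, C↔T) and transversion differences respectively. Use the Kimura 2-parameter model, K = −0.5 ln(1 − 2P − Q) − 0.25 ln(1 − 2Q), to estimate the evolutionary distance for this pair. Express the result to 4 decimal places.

0.1505

Differing sites — 3:C/T (Ti); 12:C/A (Tv); 17:T/G (Tv); 20:G/C (Tv); 27:G/A (Ti); 34:A/T (Tv).
Of the 6 differences, 2 transitions and 4 transversions over 44 sites: P = 2/44 = 0.045455, Q = 4/44 = 0.090909.
d = −0.5·ln(0.818181) − 0.25·ln(0.818182) = −0.5·(-0.200672) − 0.25·(-0.200670) = 0.1505.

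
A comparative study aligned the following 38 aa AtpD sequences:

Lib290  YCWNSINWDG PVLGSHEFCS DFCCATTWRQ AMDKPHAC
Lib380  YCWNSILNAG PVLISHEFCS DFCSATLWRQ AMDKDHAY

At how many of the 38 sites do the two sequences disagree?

8

Differing sites — 7:N/L; 8:W/N; 9:D/A; 14:G/I; 24:C/S; 27:T/L; 35:P/D; 38:C/Y.
That gives 8 mismatches out of 38 aligned sites, so the Hamming distance is 8.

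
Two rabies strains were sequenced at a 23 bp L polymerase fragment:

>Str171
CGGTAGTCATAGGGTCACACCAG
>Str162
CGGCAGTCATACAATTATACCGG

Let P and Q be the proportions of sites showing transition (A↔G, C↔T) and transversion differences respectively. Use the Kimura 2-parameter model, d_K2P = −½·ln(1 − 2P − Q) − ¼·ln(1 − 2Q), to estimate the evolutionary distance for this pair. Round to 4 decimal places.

Differing sites — 4:T/C (Ti); 12:G/C (Tv); 13:G/A (Ti); 14:G/A (Ti); 16:C/T (Ti); 18:C/T (Ti); 22:A/G (Ti).
Of the 7 differences, 6 transitions and 1 transversion over 23 sites: P = 6/23 = 0.260870, Q = 1/23 = 0.043478.
d = −0.5·ln(0.434782) − 0.25·ln(0.913044) = −0.5·(-0.832911) − 0.25·(-0.090971) = 0.4392.

0.4392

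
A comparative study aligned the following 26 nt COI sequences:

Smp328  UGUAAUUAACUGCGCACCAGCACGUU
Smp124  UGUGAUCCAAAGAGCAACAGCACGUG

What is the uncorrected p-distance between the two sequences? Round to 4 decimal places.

Mismatches occur at site 4 (A↔G), site 7 (U↔C), site 8 (A↔C), site 10 (C↔A), site 11 (U↔A), site 13 (C↔A), site 17 (C↔A), site 26 (U↔G).
There are 8 differences over 26 sites, so p = 8/26 = 0.3077.

0.3077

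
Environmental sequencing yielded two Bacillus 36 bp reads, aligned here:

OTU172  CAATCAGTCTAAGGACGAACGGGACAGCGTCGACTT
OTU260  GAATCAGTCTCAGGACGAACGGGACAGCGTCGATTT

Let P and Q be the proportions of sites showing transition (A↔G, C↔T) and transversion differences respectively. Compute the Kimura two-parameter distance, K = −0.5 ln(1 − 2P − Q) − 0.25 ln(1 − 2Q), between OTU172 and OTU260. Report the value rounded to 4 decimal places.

Mismatches occur at site 1 (C↔G, transversion), site 11 (A↔C, transversion), site 34 (C↔T, transition).
Of the 3 differences, 1 transition and 2 transversions over 36 sites: P = 1/36 = 0.027778, Q = 2/36 = 0.055556.
d = −0.5·ln(0.888888) − 0.25·ln(0.888888) = −0.5·(-0.117784) − 0.25·(-0.117784) = 0.0883.

0.0883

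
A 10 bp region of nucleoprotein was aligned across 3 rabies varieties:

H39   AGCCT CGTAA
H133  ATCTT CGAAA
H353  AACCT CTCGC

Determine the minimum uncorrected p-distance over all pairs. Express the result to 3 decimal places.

Pairwise Hamming distances:
  H39 vs H133: 3
  H39 vs H353: 5
  H133 vs H353: 6
The smallest is 3 mismatches, between H39 and H133; p = 3/10 = 0.300.

0.300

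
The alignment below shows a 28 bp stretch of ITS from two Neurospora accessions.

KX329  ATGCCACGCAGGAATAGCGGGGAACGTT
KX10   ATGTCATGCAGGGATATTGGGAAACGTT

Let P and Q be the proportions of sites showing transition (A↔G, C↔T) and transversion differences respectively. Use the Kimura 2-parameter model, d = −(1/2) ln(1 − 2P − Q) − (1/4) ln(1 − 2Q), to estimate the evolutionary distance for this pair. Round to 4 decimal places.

0.2680

Differing sites — 4:C/T (Ti); 7:C/T (Ti); 13:A/G (Ti); 17:G/T (Tv); 18:C/T (Ti); 22:G/A (Ti).
Of the 6 differences, 5 transitions and 1 transversion over 28 sites: P = 5/28 = 0.178571, Q = 1/28 = 0.035714.
d = −0.5·ln(0.607144) − 0.25·ln(0.928572) = −0.5·(-0.498989) − 0.25·(-0.074107) = 0.2680.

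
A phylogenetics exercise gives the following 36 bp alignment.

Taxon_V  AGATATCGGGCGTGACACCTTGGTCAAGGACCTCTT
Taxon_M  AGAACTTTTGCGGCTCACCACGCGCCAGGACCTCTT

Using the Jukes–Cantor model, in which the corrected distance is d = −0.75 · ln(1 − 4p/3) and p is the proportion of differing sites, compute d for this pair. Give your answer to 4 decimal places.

0.4926

Differing sites — 4:T/A; 5:A/C; 7:C/T; 8:G/T; 9:G/T; 13:T/G; 14:G/C; 15:A/T; 20:T/A; 21:T/C; 23:G/C; 24:T/G; 26:A/C.
p = 13/36 = 0.361111.
d = −0.75 · ln(1 − (4/3)·0.361111) = −0.75 · ln(0.518519) = −0.75 · (-0.656779) = 0.4926.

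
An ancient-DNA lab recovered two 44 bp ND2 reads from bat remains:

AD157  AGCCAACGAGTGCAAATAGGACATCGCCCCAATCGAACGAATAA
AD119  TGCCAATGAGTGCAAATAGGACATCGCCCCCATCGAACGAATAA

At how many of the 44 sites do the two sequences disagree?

3

The sequences differ at positions 1 (A/T), 7 (C/T), 31 (A/C).
That gives 3 mismatches out of 44 aligned sites, so the Hamming distance is 3.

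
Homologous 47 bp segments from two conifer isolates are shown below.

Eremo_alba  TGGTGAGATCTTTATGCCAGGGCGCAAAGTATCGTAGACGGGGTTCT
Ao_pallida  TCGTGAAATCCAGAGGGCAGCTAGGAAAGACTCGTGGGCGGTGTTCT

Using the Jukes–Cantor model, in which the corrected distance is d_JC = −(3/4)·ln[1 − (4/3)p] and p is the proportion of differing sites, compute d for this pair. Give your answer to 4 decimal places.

Differing sites — 2:G/C; 7:G/A; 11:T/C; 12:T/A; 13:T/G; 15:T/G; 17:C/G; 21:G/C; 22:G/T; 23:C/A; 25:C/G; 30:T/A; 31:A/C; 36:A/G; 38:A/G; 42:G/T.
p = 16/47 = 0.340426.
d = −0.75 · ln(1 − (4/3)·0.340426) = −0.75 · ln(0.546099) = −0.75 · (-0.604955) = 0.4537.

0.4537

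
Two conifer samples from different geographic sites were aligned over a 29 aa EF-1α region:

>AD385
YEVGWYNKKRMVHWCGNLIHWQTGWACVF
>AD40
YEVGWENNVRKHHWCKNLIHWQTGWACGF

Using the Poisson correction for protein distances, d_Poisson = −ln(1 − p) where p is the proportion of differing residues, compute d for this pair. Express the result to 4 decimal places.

0.2763

The sequences differ at positions 6 (Y/E), 8 (K/N), 9 (K/V), 11 (M/K), 12 (V/H), 16 (G/K), 28 (V/G).
p = 7/29 = 0.241379.
d = −ln(1 − 0.241379) = −ln(0.758621) = 0.2763.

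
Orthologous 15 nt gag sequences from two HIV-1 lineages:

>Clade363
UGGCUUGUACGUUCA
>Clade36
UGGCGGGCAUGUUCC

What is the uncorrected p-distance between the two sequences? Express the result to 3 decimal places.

0.333

Mismatches occur at site 5 (U↔G), site 6 (U↔G), site 8 (U↔C), site 10 (C↔U), site 15 (A↔C).
There are 5 differences over 15 sites, so p = 5/15 = 0.333.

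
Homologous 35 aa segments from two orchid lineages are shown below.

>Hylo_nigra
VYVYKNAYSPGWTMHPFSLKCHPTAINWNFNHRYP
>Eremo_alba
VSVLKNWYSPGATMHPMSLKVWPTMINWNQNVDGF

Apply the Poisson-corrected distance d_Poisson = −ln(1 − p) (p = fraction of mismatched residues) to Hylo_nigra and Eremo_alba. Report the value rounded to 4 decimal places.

Differing sites — 2:Y/S; 4:Y/L; 7:A/W; 12:W/A; 17:F/M; 21:C/V; 22:H/W; 25:A/M; 30:F/Q; 32:H/V; 33:R/D; 34:Y/G; 35:P/F.
p = 13/35 = 0.371429.
d = −ln(1 − 0.371429) = −ln(0.628571) = 0.4643.

0.4643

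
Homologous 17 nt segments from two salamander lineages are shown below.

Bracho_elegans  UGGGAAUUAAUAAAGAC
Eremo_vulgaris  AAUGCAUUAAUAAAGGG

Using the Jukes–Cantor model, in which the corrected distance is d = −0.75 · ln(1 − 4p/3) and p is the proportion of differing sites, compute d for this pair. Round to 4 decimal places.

Differing sites — 1:U/A; 2:G/A; 3:G/U; 5:A/C; 16:A/G; 17:C/G.
p = 6/17 = 0.352941.
d = −0.75 · ln(1 − (4/3)·0.352941) = −0.75 · ln(0.529412) = −0.75 · (-0.635988) = 0.4770.

0.4770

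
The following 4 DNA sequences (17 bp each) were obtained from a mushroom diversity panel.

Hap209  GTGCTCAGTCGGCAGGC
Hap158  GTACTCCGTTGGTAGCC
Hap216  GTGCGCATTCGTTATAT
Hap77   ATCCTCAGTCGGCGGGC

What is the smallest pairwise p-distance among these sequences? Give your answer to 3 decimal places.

Pairwise Hamming distances:
  Hap209 vs Hap158: 5
  Hap209 vs Hap216: 7
  Hap209 vs Hap77: 3
  Hap158 vs Hap216: 9
  Hap158 vs Hap77: 7
  Hap216 vs Hap77: 10
The smallest is 3 mismatches, between Hap209 and Hap77; p = 3/17 = 0.176.

0.176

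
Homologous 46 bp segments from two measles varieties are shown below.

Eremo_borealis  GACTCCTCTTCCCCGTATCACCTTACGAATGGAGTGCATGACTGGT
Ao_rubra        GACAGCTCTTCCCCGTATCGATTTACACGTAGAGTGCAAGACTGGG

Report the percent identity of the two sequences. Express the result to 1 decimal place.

76.1%

The sequences differ at positions 4 (T/A), 5 (C/G), 20 (A/G), 21 (C/A), 22 (C/T), 27 (G/A), 28 (A/C), 29 (A/G), 31 (G/A), 39 (T/A), 46 (T/G).
35 of the 46 sites match, so the percent identity is 35/46 × 100 = 76.1%.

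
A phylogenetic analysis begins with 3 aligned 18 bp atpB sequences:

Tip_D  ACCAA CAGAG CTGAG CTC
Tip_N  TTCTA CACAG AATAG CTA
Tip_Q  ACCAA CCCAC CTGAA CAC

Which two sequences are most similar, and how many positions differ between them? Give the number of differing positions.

Pairwise Hamming distances:
  Tip_D vs Tip_N: 8
  Tip_D vs Tip_Q: 5
  Tip_N vs Tip_Q: 11
The smallest is 5, between Tip_D and Tip_Q.

5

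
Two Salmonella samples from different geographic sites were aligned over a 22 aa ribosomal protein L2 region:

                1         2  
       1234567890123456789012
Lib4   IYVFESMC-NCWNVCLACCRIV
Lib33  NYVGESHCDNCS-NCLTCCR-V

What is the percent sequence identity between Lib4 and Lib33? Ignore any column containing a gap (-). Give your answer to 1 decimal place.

68.4%

Excluding the 3 gap columns leaves 19 comparable sites.
Mismatches occur at site 1 (I↔N), site 4 (F↔G), site 7 (M↔H), site 12 (W↔S), site 14 (V↔N), site 17 (A↔T).
13 of the 19 comparable sites match, so the percent identity is 13/19 × 100 = 68.4%.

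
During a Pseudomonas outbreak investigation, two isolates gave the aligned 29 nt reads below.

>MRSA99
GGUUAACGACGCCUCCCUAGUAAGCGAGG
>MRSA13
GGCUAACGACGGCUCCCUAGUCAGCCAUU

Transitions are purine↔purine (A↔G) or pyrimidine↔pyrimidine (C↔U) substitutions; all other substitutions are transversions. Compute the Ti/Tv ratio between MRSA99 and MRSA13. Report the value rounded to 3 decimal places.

0.200

Differing sites — 3:U/C (Ti); 12:C/G (Tv); 22:A/C (Tv); 26:G/C (Tv); 28:G/U (Tv); 29:G/U (Tv).
Of the 6 differences, 1 transition and 5 transversions, so Ti/Tv = 1/5 = 0.200.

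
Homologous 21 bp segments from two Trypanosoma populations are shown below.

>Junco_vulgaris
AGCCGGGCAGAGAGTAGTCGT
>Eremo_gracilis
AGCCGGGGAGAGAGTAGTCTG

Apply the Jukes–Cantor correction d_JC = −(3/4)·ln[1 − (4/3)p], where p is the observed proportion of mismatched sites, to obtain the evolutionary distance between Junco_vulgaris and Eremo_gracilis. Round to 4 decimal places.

Mismatches occur at site 8 (C→G), site 20 (G→T), site 21 (T→G).
p = 3/21 = 0.142857.
d = −0.75 · ln(1 − (4/3)·0.142857) = −0.75 · ln(0.809524) = −0.75 · (-0.211309) = 0.1585.

0.1585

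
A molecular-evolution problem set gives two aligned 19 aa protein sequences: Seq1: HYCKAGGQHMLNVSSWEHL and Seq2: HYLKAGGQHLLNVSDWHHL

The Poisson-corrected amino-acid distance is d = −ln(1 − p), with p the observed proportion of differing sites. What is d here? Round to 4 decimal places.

0.2364

Mismatches occur at site 3 (C↔L), site 10 (M↔L), site 15 (S↔D), site 17 (E↔H).
p = 4/19 = 0.210526.
d = −ln(1 − 0.210526) = −ln(0.789474) = 0.2364.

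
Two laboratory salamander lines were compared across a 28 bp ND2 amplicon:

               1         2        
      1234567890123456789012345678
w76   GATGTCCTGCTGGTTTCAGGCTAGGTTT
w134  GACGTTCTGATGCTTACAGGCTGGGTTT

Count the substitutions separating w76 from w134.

6

The sequences differ at positions 3 (T/C), 6 (C/T), 10 (C/A), 13 (G/C), 16 (T/A), 23 (A/G).
That gives 6 mismatches out of 28 aligned sites, so the Hamming distance is 6.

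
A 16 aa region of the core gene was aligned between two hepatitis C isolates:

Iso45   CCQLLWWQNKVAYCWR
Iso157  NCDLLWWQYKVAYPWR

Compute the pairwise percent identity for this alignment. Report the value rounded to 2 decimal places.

75.00%

Differing sites — 1:C/N; 3:Q/D; 9:N/Y; 14:C/P.
12 of the 16 sites match, so the percent identity is 12/16 × 100 = 75.00%.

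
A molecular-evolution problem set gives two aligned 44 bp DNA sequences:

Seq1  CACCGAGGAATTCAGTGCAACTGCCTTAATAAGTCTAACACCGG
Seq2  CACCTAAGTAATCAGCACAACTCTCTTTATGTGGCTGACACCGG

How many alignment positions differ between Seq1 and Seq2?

13

Mismatches occur at site 5 (G→T), site 7 (G→A), site 9 (A→T), site 11 (T→A), site 16 (T→C), site 17 (G→A), site 23 (G→C), site 24 (C→T), site 28 (A→T), site 31 (A→G), site 32 (A→T), site 34 (T→G), site 37 (A→G).
That gives 13 mismatches out of 44 aligned sites, so the Hamming distance is 13.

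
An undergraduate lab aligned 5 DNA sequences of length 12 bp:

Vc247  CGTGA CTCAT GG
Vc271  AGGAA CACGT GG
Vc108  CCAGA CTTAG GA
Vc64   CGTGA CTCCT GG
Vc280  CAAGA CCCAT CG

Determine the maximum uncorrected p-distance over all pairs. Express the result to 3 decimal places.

Pairwise Hamming distances:
  Vc247 vs Vc271: 5
  Vc247 vs Vc108: 5
  Vc247 vs Vc64: 1
  Vc247 vs Vc280: 4
  Vc271 vs Vc108: 9
  Vc271 vs Vc64: 5
  Vc271 vs Vc280: 7
  Vc108 vs Vc64: 6
  Vc108 vs Vc280: 6
  Vc64 vs Vc280: 5
The largest is 9 mismatches, between Vc271 and Vc108; p = 9/12 = 0.750.

0.750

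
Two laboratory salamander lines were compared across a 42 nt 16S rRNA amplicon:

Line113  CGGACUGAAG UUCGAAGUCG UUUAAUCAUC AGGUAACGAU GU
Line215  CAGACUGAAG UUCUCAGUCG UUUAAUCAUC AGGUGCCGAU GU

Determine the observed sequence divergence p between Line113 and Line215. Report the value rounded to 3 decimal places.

0.119

Differing sites — 2:G/A; 14:G/U; 15:A/C; 35:A/G; 36:A/C.
There are 5 differences over 42 sites, so p = 5/42 = 0.119.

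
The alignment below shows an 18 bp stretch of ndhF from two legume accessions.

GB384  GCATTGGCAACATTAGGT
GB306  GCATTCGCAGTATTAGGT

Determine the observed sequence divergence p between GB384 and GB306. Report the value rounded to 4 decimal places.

0.1667

Mismatches occur at site 6 (G↔C), site 10 (A↔G), site 11 (C↔T).
There are 3 differences over 18 sites, so p = 3/18 = 0.1667.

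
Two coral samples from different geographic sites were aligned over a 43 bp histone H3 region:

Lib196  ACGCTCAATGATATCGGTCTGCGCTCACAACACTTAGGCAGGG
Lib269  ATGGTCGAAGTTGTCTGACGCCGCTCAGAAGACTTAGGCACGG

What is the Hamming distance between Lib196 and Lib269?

Mismatches occur at site 2 (C/T), site 4 (C/G), site 7 (A/G), site 9 (T/A), site 11 (A/T), site 13 (A/G), site 16 (G/T), site 18 (T/A), site 20 (T/G), site 21 (G/C), site 28 (C/G), site 31 (C/G), site 41 (G/C).
That gives 13 mismatches out of 43 aligned sites, so the Hamming distance is 13.

13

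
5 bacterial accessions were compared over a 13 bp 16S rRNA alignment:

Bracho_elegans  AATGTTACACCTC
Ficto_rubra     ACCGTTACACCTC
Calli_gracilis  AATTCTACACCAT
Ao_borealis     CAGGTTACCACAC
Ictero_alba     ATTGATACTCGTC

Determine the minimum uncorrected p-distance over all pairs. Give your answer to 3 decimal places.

Pairwise Hamming distances:
  Bracho_elegans vs Ficto_rubra: 2
  Bracho_elegans vs Calli_gracilis: 4
  Bracho_elegans vs Ao_borealis: 5
  Bracho_elegans vs Ictero_alba: 4
  Ficto_rubra vs Calli_gracilis: 6
  Ficto_rubra vs Ao_borealis: 6
  Ficto_rubra vs Ictero_alba: 5
  Calli_gracilis vs Ao_borealis: 7
  Calli_gracilis vs Ictero_alba: 7
  Ao_borealis vs Ictero_alba: 8
The smallest is 2 mismatches, between Bracho_elegans and Ficto_rubra; p = 2/13 = 0.154.

0.154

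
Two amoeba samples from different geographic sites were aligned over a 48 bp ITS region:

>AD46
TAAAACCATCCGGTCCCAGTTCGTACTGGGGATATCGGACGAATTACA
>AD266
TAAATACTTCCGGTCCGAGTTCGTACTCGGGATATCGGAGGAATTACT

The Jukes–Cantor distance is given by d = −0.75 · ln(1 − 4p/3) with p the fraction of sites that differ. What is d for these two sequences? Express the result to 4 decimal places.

0.1622

Differing sites — 5:A/T; 6:C/A; 8:A/T; 17:C/G; 28:G/C; 40:C/G; 48:A/T.
p = 7/48 = 0.145833.
d = −0.75 · ln(1 − (4/3)·0.145833) = −0.75 · ln(0.805556) = −0.75 · (-0.216223) = 0.1622.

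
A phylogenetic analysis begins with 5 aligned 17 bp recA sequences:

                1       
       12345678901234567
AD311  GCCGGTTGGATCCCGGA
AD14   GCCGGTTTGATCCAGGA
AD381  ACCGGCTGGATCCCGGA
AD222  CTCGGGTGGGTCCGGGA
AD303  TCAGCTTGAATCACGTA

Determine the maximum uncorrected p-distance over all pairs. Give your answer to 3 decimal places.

Pairwise Hamming distances:
  AD311 vs AD14: 2
  AD311 vs AD381: 2
  AD311 vs AD222: 5
  AD311 vs AD303: 6
  AD14 vs AD381: 4
  AD14 vs AD222: 6
  AD14 vs AD303: 8
  AD381 vs AD222: 5
  AD381 vs AD303: 7
  AD222 vs AD303: 10
The largest is 10 mismatches, between AD222 and AD303; p = 10/17 = 0.588.

0.588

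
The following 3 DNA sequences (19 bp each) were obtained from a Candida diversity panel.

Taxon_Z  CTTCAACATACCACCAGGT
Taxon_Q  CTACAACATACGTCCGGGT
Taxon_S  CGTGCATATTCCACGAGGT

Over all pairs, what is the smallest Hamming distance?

4

Pairwise Hamming distances:
  Taxon_Z vs Taxon_Q: 4
  Taxon_Z vs Taxon_S: 6
  Taxon_Q vs Taxon_S: 10
The smallest is 4, between Taxon_Z and Taxon_Q.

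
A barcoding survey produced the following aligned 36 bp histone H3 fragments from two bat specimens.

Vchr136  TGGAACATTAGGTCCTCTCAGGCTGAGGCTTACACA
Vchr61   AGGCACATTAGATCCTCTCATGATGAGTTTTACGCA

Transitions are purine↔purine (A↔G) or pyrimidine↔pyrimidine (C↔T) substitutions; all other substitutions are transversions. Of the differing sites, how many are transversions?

Mismatches occur at site 1 (T/A, transversion), site 4 (A/C, transversion), site 12 (G/A, transition), site 21 (G/T, transversion), site 23 (C/A, transversion), site 28 (G/T, transversion), site 29 (C/T, transition), site 34 (A/G, transition).
Of the 8 differences, 3 transitions and 5 transversions, so the answer is 5.

5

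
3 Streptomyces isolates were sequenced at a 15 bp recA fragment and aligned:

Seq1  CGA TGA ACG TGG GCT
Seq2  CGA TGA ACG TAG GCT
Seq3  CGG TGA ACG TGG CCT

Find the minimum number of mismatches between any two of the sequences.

1

Pairwise Hamming distances:
  Seq1 vs Seq2: 1
  Seq1 vs Seq3: 2
  Seq2 vs Seq3: 3
The smallest is 1, between Seq1 and Seq2.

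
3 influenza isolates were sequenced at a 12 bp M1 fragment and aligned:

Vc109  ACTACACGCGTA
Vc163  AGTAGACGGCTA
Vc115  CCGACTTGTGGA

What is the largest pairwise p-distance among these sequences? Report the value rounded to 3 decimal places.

0.750

Pairwise Hamming distances:
  Vc109 vs Vc163: 4
  Vc109 vs Vc115: 6
  Vc163 vs Vc115: 9
The largest is 9 mismatches, between Vc163 and Vc115; p = 9/12 = 0.750.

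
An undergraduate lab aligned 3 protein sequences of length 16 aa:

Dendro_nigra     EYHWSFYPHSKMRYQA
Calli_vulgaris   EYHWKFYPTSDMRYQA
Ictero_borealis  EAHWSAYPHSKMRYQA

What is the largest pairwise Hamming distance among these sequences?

5

Pairwise Hamming distances:
  Dendro_nigra vs Calli_vulgaris: 3
  Dendro_nigra vs Ictero_borealis: 2
  Calli_vulgaris vs Ictero_borealis: 5
The largest is 5, between Calli_vulgaris and Ictero_borealis.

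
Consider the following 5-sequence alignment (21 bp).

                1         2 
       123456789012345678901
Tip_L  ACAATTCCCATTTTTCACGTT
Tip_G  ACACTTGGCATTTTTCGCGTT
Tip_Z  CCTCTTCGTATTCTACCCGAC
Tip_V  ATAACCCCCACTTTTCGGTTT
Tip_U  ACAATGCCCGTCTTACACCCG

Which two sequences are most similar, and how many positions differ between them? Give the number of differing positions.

Pairwise Hamming distances:
  Tip_L vs Tip_G: 4
  Tip_L vs Tip_Z: 10
  Tip_L vs Tip_V: 7
  Tip_L vs Tip_U: 7
  Tip_G vs Tip_Z: 9
  Tip_G vs Tip_V: 9
  Tip_G vs Tip_U: 11
  Tip_Z vs Tip_V: 16
  Tip_Z vs Tip_U: 13
  Tip_V vs Tip_U: 12
The smallest is 4, between Tip_L and Tip_G.

4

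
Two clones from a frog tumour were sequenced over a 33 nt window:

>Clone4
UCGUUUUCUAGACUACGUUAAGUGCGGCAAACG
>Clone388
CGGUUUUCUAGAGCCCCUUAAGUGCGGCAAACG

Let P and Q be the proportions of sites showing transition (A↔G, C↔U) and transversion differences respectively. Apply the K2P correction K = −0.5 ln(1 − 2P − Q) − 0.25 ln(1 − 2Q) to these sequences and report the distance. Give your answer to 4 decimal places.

Differing sites — 1:U/C (Ti); 2:C/G (Tv); 13:C/G (Tv); 14:U/C (Ti); 15:A/C (Tv); 17:G/C (Tv).
Of the 6 differences, 2 transitions and 4 transversions over 33 sites: P = 2/33 = 0.060606, Q = 4/33 = 0.121212.
d = −0.5·ln(0.757576) − 0.25·ln(0.757576) = −0.5·(-0.277631) − 0.25·(-0.277631) = 0.2082.

0.2082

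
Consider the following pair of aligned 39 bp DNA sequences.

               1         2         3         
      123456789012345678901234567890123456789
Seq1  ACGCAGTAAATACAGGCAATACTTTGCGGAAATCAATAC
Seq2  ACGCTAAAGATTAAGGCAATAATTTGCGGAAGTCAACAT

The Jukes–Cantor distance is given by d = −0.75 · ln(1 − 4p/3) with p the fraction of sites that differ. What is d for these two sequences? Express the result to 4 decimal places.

Mismatches occur at site 5 (A→T), site 6 (G→A), site 7 (T→A), site 9 (A→G), site 12 (A→T), site 13 (C→A), site 22 (C→A), site 32 (A→G), site 37 (T→C), site 39 (C→T).
p = 10/39 = 0.256410.
d = −0.75 · ln(1 − (4/3)·0.256410) = −0.75 · ln(0.658120) = −0.75 · (-0.418368) = 0.3138.

0.3138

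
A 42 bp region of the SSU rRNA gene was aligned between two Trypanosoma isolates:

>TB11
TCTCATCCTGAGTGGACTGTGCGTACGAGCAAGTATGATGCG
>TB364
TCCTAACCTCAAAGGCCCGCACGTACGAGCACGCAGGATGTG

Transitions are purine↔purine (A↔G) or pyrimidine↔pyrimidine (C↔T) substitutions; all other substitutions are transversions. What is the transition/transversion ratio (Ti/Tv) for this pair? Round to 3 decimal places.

1.333

Mismatches occur at site 3 (T↔C, transition), site 4 (C↔T, transition), site 6 (T↔A, transversion), site 10 (G↔C, transversion), site 12 (G↔A, transition), site 13 (T↔A, transversion), site 16 (A↔C, transversion), site 18 (T↔C, transition), site 20 (T↔C, transition), site 21 (G↔A, transition), site 32 (A↔C, transversion), site 34 (T↔C, transition), site 36 (T↔G, transversion), site 41 (C↔T, transition).
Of the 14 differences, 8 transitions and 6 transversions, so Ti/Tv = 8/6 = 1.333.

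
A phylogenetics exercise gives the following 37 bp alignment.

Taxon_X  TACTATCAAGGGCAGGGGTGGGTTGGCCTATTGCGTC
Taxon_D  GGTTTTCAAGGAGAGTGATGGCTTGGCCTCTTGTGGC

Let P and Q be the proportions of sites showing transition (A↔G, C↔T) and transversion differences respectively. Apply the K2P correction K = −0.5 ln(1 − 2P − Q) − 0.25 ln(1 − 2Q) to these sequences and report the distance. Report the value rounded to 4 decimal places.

0.4264

Mismatches occur at site 1 (T/G, transversion), site 2 (A/G, transition), site 3 (C/T, transition), site 5 (A/T, transversion), site 12 (G/A, transition), site 13 (C/G, transversion), site 16 (G/T, transversion), site 18 (G/A, transition), site 22 (G/C, transversion), site 30 (A/C, transversion), site 34 (C/T, transition), site 36 (T/G, transversion).
Of the 12 differences, 5 transitions and 7 transversions over 37 sites: P = 5/37 = 0.135135, Q = 7/37 = 0.189189.
d = −0.5·ln(0.540541) − 0.25·ln(0.621622) = −0.5·(-0.615185) − 0.25·(-0.475423) = 0.4264.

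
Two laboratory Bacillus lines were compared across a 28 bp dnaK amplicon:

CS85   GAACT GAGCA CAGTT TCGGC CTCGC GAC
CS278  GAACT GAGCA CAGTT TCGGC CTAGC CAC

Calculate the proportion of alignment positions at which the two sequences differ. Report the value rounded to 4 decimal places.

0.0714

Differing sites — 23:C/A; 26:G/C.
There are 2 differences over 28 sites, so p = 2/28 = 0.0714.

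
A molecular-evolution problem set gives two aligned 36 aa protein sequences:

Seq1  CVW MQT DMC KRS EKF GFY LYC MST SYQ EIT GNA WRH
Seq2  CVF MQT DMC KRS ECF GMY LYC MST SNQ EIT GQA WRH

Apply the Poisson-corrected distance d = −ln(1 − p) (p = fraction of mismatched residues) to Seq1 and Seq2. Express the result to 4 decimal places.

0.1495

Differing sites — 3:W/F; 14:K/C; 17:F/M; 26:Y/N; 32:N/Q.
p = 5/36 = 0.138889.
d = −ln(1 − 0.138889) = −ln(0.861111) = 0.1495.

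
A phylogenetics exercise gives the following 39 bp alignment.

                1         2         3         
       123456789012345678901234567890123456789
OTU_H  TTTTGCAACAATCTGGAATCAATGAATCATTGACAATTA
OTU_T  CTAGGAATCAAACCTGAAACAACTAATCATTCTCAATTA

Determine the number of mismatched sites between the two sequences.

13

The sequences differ at positions 1 (T/C), 3 (T/A), 4 (T/G), 6 (C/A), 8 (A/T), 12 (T/A), 14 (T/C), 15 (G/T), 19 (T/A), 23 (T/C), 24 (G/T), 32 (G/C), 33 (A/T).
That gives 13 mismatches out of 39 aligned sites, so the Hamming distance is 13.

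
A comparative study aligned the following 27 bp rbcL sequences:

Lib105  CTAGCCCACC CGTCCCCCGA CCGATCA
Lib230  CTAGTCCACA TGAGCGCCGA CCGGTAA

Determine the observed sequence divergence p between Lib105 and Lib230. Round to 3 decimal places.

Mismatches occur at site 5 (C↔T), site 10 (C↔A), site 11 (C↔T), site 13 (T↔A), site 14 (C↔G), site 16 (C↔G), site 24 (A↔G), site 26 (C↔A).
There are 8 differences over 27 sites, so p = 8/27 = 0.296.

0.296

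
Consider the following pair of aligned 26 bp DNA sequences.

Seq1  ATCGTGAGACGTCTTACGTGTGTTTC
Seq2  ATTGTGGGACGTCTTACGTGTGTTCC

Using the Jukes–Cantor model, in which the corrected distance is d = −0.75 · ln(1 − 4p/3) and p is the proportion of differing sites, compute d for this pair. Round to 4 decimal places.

0.1253

The sequences differ at positions 3 (C/T), 7 (A/G), 25 (T/C).
p = 3/26 = 0.115385.
d = −0.75 · ln(1 − (4/3)·0.115385) = −0.75 · ln(0.846153) = −0.75 · (-0.167055) = 0.1253.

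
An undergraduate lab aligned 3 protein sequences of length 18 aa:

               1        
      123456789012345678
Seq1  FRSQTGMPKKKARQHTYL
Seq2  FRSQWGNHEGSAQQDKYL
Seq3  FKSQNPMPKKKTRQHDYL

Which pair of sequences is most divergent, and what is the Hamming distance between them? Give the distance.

Pairwise Hamming distances:
  Seq1 vs Seq2: 9
  Seq1 vs Seq3: 5
  Seq2 vs Seq3: 12
The largest is 12, between Seq2 and Seq3.

12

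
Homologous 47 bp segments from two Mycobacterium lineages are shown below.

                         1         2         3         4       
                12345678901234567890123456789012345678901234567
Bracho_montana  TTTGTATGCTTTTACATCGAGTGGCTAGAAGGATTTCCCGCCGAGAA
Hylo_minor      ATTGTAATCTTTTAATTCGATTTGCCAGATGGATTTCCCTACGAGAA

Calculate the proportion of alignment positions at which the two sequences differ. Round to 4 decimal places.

0.2340

Differing sites — 1:T/A; 7:T/A; 8:G/T; 15:C/A; 16:A/T; 21:G/T; 23:G/T; 26:T/C; 30:A/T; 40:G/T; 41:C/A.
There are 11 differences over 47 sites, so p = 11/47 = 0.2340.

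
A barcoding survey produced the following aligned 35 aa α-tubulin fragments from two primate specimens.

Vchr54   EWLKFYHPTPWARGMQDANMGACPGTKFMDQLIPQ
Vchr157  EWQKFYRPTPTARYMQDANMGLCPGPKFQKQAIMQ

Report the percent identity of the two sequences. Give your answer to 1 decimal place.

71.4%

Mismatches occur at site 3 (L↔Q), site 7 (H↔R), site 11 (W↔T), site 14 (G↔Y), site 22 (A↔L), site 26 (T↔P), site 29 (M↔Q), site 30 (D↔K), site 32 (L↔A), site 34 (P↔M).
25 of the 35 sites match, so the percent identity is 25/35 × 100 = 71.4%.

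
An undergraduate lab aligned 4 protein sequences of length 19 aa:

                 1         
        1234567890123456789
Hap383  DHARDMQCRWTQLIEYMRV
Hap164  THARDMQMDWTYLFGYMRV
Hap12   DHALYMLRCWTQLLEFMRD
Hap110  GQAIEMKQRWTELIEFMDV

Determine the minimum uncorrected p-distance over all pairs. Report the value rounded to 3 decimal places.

Pairwise Hamming distances:
  Hap383 vs Hap164: 6
  Hap383 vs Hap12: 8
  Hap383 vs Hap110: 9
  Hap164 vs Hap12: 11
  Hap164 vs Hap110: 12
  Hap12 vs Hap110: 11
The smallest is 6 mismatches, between Hap383 and Hap164; p = 6/19 = 0.316.

0.316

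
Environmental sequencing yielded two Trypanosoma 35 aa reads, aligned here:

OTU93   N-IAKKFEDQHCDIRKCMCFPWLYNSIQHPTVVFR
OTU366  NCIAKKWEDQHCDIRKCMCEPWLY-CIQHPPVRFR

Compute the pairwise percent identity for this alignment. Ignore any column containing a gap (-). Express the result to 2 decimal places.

84.85%

Excluding the 2 gap columns leaves 33 comparable sites.
Mismatches occur at site 7 (F↔W), site 20 (F↔E), site 26 (S↔C), site 31 (T↔P), site 33 (V↔R).
28 of the 33 comparable sites match, so the percent identity is 28/33 × 100 = 84.85%.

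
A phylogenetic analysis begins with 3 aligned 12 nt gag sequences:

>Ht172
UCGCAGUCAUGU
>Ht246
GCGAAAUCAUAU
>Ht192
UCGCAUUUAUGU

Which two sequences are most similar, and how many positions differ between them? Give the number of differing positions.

2

Pairwise Hamming distances:
  Ht172 vs Ht246: 4
  Ht172 vs Ht192: 2
  Ht246 vs Ht192: 5
The smallest is 2, between Ht172 and Ht192.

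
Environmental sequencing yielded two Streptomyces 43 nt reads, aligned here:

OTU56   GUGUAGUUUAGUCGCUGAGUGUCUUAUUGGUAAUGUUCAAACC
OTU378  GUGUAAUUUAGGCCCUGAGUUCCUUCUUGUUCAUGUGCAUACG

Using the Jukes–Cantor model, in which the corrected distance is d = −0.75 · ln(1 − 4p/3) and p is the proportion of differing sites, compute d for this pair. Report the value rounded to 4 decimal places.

Mismatches occur at site 6 (G→A), site 12 (U→G), site 14 (G→C), site 21 (G→U), site 22 (U→C), site 26 (A→C), site 30 (G→U), site 32 (A→C), site 37 (U→G), site 40 (A→U), site 43 (C→G).
p = 11/43 = 0.255814.
d = −0.75 · ln(1 − (4/3)·0.255814) = −0.75 · ln(0.658915) = −0.75 · (-0.417161) = 0.3129.

0.3129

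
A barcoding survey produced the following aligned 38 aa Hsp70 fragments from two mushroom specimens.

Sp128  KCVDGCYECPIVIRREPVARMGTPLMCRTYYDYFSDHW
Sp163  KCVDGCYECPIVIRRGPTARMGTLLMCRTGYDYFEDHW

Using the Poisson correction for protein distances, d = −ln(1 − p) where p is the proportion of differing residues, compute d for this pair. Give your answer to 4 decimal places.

0.1411

Mismatches occur at site 16 (E/G), site 18 (V/T), site 24 (P/L), site 30 (Y/G), site 35 (S/E).
p = 5/38 = 0.131579.
d = −ln(1 − 0.131579) = −ln(0.868421) = 0.1411.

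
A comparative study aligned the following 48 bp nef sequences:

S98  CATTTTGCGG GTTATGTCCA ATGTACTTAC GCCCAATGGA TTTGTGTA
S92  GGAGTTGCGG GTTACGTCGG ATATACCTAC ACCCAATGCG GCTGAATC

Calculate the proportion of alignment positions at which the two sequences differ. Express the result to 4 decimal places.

0.3542

The sequences differ at positions 1 (C/G), 2 (A/G), 3 (T/A), 4 (T/G), 15 (T/C), 19 (C/G), 20 (A/G), 23 (G/A), 27 (T/C), 31 (G/A), 39 (G/C), 40 (A/G), 41 (T/G), 42 (T/C), 45 (T/A), 46 (G/A), 48 (A/C).
There are 17 differences over 48 sites, so p = 17/48 = 0.3542.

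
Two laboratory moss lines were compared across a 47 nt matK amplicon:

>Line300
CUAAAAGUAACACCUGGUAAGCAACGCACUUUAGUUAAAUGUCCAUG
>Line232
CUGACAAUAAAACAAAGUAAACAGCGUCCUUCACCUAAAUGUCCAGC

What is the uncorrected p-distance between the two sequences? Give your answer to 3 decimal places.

Mismatches occur at site 3 (A↔G), site 5 (A↔C), site 7 (G↔A), site 11 (C↔A), site 14 (C↔A), site 15 (U↔A), site 16 (G↔A), site 21 (G↔A), site 24 (A↔G), site 27 (C↔U), site 28 (A↔C), site 32 (U↔C), site 34 (G↔C), site 35 (U↔C), site 46 (U↔G), site 47 (G↔C).
There are 16 differences over 47 sites, so p = 16/47 = 0.340.

0.340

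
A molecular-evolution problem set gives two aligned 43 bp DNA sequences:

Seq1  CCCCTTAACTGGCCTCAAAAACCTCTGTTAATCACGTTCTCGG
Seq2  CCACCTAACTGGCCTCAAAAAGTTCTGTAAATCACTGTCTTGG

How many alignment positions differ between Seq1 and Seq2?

The sequences differ at positions 3 (C/A), 5 (T/C), 22 (C/G), 23 (C/T), 29 (T/A), 36 (G/T), 37 (T/G), 41 (C/T).
That gives 8 mismatches out of 43 aligned sites, so the Hamming distance is 8.

8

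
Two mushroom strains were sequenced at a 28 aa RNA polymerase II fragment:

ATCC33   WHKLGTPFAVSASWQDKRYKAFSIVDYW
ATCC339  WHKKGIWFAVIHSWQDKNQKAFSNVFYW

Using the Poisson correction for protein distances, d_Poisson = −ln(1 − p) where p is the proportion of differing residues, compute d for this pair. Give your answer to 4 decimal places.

0.3878

Differing sites — 4:L/K; 6:T/I; 7:P/W; 11:S/I; 12:A/H; 18:R/N; 19:Y/Q; 24:I/N; 26:D/F.
p = 9/28 = 0.321429.
d = −ln(1 − 0.321429) = −ln(0.678571) = 0.3878.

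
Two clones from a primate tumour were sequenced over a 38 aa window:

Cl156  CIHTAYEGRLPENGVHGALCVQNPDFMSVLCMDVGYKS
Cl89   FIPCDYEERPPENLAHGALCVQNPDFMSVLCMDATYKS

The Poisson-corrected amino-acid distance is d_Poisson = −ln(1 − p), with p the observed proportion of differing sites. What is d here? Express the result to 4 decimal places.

0.3054

Differing sites — 1:C/F; 3:H/P; 4:T/C; 5:A/D; 8:G/E; 10:L/P; 14:G/L; 15:V/A; 34:V/A; 35:G/T.
p = 10/38 = 0.263158.
d = −ln(1 − 0.263158) = −ln(0.736842) = 0.3054.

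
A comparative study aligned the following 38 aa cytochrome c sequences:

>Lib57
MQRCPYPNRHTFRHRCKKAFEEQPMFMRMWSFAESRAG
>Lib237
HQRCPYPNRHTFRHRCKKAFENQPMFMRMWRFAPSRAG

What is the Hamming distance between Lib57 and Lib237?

Differing sites — 1:M/H; 22:E/N; 31:S/R; 34:E/P.
That gives 4 mismatches out of 38 aligned sites, so the Hamming distance is 4.

4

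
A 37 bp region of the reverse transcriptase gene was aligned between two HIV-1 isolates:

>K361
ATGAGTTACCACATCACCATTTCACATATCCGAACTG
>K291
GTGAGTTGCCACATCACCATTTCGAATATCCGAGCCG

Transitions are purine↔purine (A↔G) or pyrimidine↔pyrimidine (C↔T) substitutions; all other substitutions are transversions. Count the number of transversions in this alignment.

1

The sequences differ at positions 1 (A/G, transition), 8 (A/G, transition), 24 (A/G, transition), 25 (C/A, transversion), 34 (A/G, transition), 36 (T/C, transition).
Of the 6 differences, 5 transitions and 1 transversion, so the answer is 1.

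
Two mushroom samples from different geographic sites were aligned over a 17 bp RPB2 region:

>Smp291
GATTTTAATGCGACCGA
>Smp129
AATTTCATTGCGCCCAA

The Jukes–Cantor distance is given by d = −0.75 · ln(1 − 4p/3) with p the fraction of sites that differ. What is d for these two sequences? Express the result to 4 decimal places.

The sequences differ at positions 1 (G/A), 6 (T/C), 8 (A/T), 13 (A/C), 16 (G/A).
p = 5/17 = 0.294118.
d = −0.75 · ln(1 − (4/3)·0.294118) = −0.75 · ln(0.607843) = −0.75 · (-0.497839) = 0.3734.

0.3734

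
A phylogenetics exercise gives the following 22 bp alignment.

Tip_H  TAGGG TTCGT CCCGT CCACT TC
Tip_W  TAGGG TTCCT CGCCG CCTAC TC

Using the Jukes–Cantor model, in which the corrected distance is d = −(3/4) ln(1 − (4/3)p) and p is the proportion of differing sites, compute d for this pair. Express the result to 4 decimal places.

0.4141

Differing sites — 9:G/C; 12:C/G; 14:G/C; 15:T/G; 18:A/T; 19:C/A; 20:T/C.
p = 7/22 = 0.318182.
d = −0.75 · ln(1 − (4/3)·0.318182) = −0.75 · ln(0.575757) = −0.75 · (-0.552070) = 0.4141.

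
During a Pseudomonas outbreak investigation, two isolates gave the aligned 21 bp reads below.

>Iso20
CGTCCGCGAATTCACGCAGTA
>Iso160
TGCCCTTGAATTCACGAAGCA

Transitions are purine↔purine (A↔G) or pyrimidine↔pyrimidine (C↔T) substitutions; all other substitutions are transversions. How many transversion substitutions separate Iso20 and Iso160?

Differing sites — 1:C/T (Ti); 3:T/C (Ti); 6:G/T (Tv); 7:C/T (Ti); 17:C/A (Tv); 20:T/C (Ti).
Of the 6 differences, 4 transitions and 2 transversions, so the answer is 2.

2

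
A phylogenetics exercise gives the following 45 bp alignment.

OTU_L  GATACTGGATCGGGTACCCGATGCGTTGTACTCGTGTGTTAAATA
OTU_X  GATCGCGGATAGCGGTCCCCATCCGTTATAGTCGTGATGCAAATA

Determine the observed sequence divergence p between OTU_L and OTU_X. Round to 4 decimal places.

Mismatches occur at site 4 (A/C), site 5 (C/G), site 6 (T/C), site 11 (C/A), site 13 (G/C), site 15 (T/G), site 16 (A/T), site 20 (G/C), site 23 (G/C), site 28 (G/A), site 31 (C/G), site 37 (T/A), site 38 (G/T), site 39 (T/G), site 40 (T/C).
There are 15 differences over 45 sites, so p = 15/45 = 0.3333.

0.3333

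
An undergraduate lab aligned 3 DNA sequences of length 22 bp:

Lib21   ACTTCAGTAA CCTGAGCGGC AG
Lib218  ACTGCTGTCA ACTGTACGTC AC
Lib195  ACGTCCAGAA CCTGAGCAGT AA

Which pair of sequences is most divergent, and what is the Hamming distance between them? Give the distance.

13

Pairwise Hamming distances:
  Lib21 vs Lib218: 8
  Lib21 vs Lib195: 7
  Lib218 vs Lib195: 13
The largest is 13, between Lib218 and Lib195.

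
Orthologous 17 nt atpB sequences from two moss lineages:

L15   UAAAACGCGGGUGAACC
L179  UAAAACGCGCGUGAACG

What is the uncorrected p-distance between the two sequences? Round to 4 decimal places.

The sequences differ at positions 10 (G/C), 17 (C/G).
There are 2 differences over 17 sites, so p = 2/17 = 0.1176.

0.1176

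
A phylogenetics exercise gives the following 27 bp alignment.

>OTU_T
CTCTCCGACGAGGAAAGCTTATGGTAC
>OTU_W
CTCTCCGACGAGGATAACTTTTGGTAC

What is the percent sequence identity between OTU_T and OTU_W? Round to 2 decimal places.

88.89%

The sequences differ at positions 15 (A/T), 17 (G/A), 21 (A/T).
24 of the 27 sites match, so the percent identity is 24/27 × 100 = 88.89%.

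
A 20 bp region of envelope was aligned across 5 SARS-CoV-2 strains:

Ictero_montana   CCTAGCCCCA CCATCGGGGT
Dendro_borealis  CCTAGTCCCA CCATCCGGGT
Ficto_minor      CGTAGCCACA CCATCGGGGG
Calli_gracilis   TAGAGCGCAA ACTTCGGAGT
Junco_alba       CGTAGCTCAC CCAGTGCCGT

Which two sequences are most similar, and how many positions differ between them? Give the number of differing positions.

Pairwise Hamming distances:
  Ictero_montana vs Dendro_borealis: 2
  Ictero_montana vs Ficto_minor: 3
  Ictero_montana vs Calli_gracilis: 8
  Ictero_montana vs Junco_alba: 8
  Dendro_borealis vs Ficto_minor: 5
  Dendro_borealis vs Calli_gracilis: 10
  Dendro_borealis vs Junco_alba: 10
  Ficto_minor vs Calli_gracilis: 10
  Ficto_minor vs Junco_alba: 9
  Calli_gracilis vs Junco_alba: 11
The smallest is 2, between Ictero_montana and Dendro_borealis.

2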